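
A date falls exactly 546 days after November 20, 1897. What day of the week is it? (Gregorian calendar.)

Saturday

First find the weekday of Nov 20, 1897. Doomsday rule: the anchor day for the 1800s is Friday. For year 97: 97÷12 = 8 r 1, and 1÷4 = 0, so 8+1+0 = 9.
Friday + 9 ≡ Sunday — that's 1897's doomsday.
In November the doomsday date is Nov 7.
Nov 20 is 13 days after Nov 7; 13 mod 7 = 6, so Sunday + 6 = Saturday.
546 mod 7 = 0, so 546 days after a Saturday is Saturday + 0 = Saturday.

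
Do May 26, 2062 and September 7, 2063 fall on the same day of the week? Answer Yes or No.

Yes

From May 26, 2062 to Sep 7, 2063 is 469 days.
469 mod 7 = 0, so they are the same weekday.
(May 26, 2062 is a Friday; Sep 7, 2063 is a Friday.)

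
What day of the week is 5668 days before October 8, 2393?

Sunday

First find the weekday of Oct 8, 2393. Doomsday rule: the anchor day for the 2300s is Wednesday. For year 93: 93÷12 = 7 r 9, and 9÷4 = 2, so 7+9+2 = 18.
Wednesday + 18 ≡ Sunday — that's 2393's doomsday.
In October the doomsday date is Oct 10.
Oct 8 is 2 days before Oct 10; 2 mod 7 = 2, so Sunday − 2 = Friday.
5668 mod 7 = 5, so 5668 days before a Friday is Friday − 5 = Sunday.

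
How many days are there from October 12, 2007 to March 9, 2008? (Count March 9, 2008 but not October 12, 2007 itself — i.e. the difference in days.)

149

Oct 12, 2007 → Nov 12, 2007: 31 days (October has 31).
Nov 12, 2007 → Dec 12, 2007: 30 days (November has 30).
Dec 12, 2007 → Jan 12, 2008: 31 days (December has 31).
Jan 12, 2008 → Feb 12, 2008: 31 days (January has 31).
Feb 12, 2008 → Mar 9, 2008: 26 days.
Total: 149 days.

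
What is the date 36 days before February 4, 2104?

December 30, 2103

−4 → Jan 31, 2104 (end of Jan, 31 days; 32 left).
−31 → Dec 31, 2103 (end of Dec, 31 days; 1 left).
−1 → Dec 30, 2103.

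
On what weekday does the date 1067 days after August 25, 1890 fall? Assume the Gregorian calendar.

First find the weekday of Aug 25, 1890. Doomsday rule: the anchor day for the 1800s is Friday. For year 90: 90÷12 = 7 r 6, and 6÷4 = 1, so 7+6+1 = 14.
Friday + 14 ≡ Friday — that's 1890's doomsday.
In August the doomsday date is Aug 8.
Aug 25 is 17 days after Aug 8; 17 mod 7 = 3, so Friday + 3 = Monday.
1067 mod 7 = 3, so 1067 days after a Monday is Monday + 3 = Thursday.

Thursday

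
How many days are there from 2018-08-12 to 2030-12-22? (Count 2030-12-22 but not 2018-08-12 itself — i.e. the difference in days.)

4515

Aug 12, 2018 → Aug 12, 2019: 365 days.
Aug 12, 2019 → Aug 12, 2020: 366 days (Feb 29, 2020 is in that span).
Aug 12, 2020 → Aug 12, 2021: 365 days.
Aug 12, 2021 → Aug 12, 2022: 365 days.
Aug 12, 2022 → Aug 12, 2023: 365 days.
Aug 12, 2023 → Aug 12, 2024: 366 days (Feb 29, 2024 is in that span).
Aug 12, 2024 → Aug 12, 2025: 365 days.
Aug 12, 2025 → Aug 12, 2026: 365 days.
Aug 12, 2026 → Aug 12, 2027: 365 days.
Aug 12, 2027 → Aug 12, 2028: 366 days (Feb 29, 2028 is in that span).
Aug 12, 2028 → Aug 12, 2029: 365 days.
Aug 12, 2029 → Aug 12, 2030: 365 days.
Aug 12, 2030 → Sep 12, 2030: 31 days (August has 31).
Sep 12, 2030 → Oct 12, 2030: 30 days (September has 30).
Oct 12, 2030 → Nov 12, 2030: 31 days (October has 31).
Nov 12, 2030 → Dec 12, 2030: 30 days (November has 30).
Dec 12, 2030 → Dec 22, 2030: 10 days.
Total: 4515 days.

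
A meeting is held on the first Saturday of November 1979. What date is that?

November 1, 1979 is a Thursday.
The first Saturday is therefore November 3 (2 days later).

November 3, 1979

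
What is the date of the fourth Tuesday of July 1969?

July 22, 1969

July 1, 1969 is a Tuesday.
The first Tuesday is therefore July 1 (same day).
The fourth Tuesday is 1 + 3×7 = July 22.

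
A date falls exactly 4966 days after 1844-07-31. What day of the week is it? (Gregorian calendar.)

First find the weekday of Jul 31, 1844. Doomsday rule: the anchor day for the 1800s is Friday. For year 44: 44÷12 = 3 r 8, and 8÷4 = 2, so 3+8+2 = 13.
Friday + 13 ≡ Thursday — that's 1844's doomsday.
In July the doomsday date is Jul 11.
Jul 31 is 20 days after Jul 11; 20 mod 7 = 6, so Thursday + 6 = Wednesday.
4966 mod 7 = 3, so 4966 days after a Wednesday is Wednesday + 3 = Saturday.

Saturday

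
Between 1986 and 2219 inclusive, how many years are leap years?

Multiples of 4 in [1986,2219]: 58.
Of those, multiples of 100: 3 (not leap unless ÷400).
Multiples of 400: 1.
Leap years = 58 − 3 + 1 = 56.

56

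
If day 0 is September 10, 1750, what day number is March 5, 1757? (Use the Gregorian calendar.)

Sep 10, 1750 → Sep 10, 1751: 365 days.
Sep 10, 1751 → Sep 10, 1752: 366 days (Feb 29, 1752 is in that span).
Sep 10, 1752 → Sep 10, 1753: 365 days.
Sep 10, 1753 → Sep 10, 1754: 365 days.
Sep 10, 1754 → Sep 10, 1755: 365 days.
Sep 10, 1755 → Sep 10, 1756: 366 days (Feb 29, 1756 is in that span).
Sep 10, 1756 → Oct 10, 1756: 30 days (September has 30).
Oct 10, 1756 → Nov 10, 1756: 31 days (October has 31).
Nov 10, 1756 → Dec 10, 1756: 30 days (November has 30).
Dec 10, 1756 → Jan 10, 1757: 31 days (December has 31).
Jan 10, 1757 → Feb 10, 1757: 31 days (January has 31).
Feb 10, 1757 → Mar 5, 1757: 23 days.
Total: 2368 days.

2368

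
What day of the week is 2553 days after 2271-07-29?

First find the weekday of Jul 29, 2271. Doomsday rule: the anchor day for the 2200s is Friday. For year 71: 71÷12 = 5 r 11, and 11÷4 = 2, so 5+11+2 = 18.
Friday + 18 ≡ Tuesday — that's 2271's doomsday.
In July the doomsday date is Jul 11.
Jul 29 is 18 days after Jul 11; 18 mod 7 = 4, so Tuesday + 4 = Saturday.
2553 mod 7 = 5, so 2553 days after a Saturday is Saturday + 5 = Thursday.

Thursday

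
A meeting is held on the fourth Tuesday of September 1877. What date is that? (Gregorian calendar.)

September 1, 1877 is a Saturday.
The first Tuesday is therefore September 4 (3 days later).
The fourth Tuesday is 4 + 3×7 = September 25.

September 25, 1877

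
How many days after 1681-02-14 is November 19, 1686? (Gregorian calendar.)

2104

Feb 14, 1681 → Feb 14, 1682: 365 days.
Feb 14, 1682 → Feb 14, 1683: 365 days.
Feb 14, 1683 → Feb 14, 1684: 365 days.
Feb 14, 1684 → Feb 14, 1685: 366 days (Feb 29, 1684 is in that span).
Feb 14, 1685 → Feb 14, 1686: 365 days.
Feb 14, 1686 → Mar 14, 1686: 28 days (February has 28).
Mar 14, 1686 → Apr 14, 1686: 31 days (March has 31).
Apr 14, 1686 → May 14, 1686: 30 days (April has 30).
May 14, 1686 → Jun 14, 1686: 31 days (May has 31).
Jun 14, 1686 → Jul 14, 1686: 30 days (June has 30).
Jul 14, 1686 → Aug 14, 1686: 31 days (July has 31).
Aug 14, 1686 → Sep 14, 1686: 31 days (August has 31).
Sep 14, 1686 → Oct 14, 1686: 30 days (September has 30).
Oct 14, 1686 → Nov 14, 1686: 31 days (October has 31).
Nov 14, 1686 → Nov 19, 1686: 5 days.
Total: 2104 days.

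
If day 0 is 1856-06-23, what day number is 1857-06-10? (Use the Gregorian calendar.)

352

Jun 23, 1856 → Jul 23, 1856: 30 days (June has 30).
Jul 23, 1856 → Aug 23, 1856: 31 days (July has 31).
Aug 23, 1856 → Sep 23, 1856: 31 days (August has 31).
Sep 23, 1856 → Oct 23, 1856: 30 days (September has 30).
Oct 23, 1856 → Nov 23, 1856: 31 days (October has 31).
Nov 23, 1856 → Dec 23, 1856: 30 days (November has 30).
Dec 23, 1856 → Jan 23, 1857: 31 days (December has 31).
Jan 23, 1857 → Feb 23, 1857: 31 days (January has 31).
Feb 23, 1857 → Mar 23, 1857: 28 days (February has 28).
Mar 23, 1857 → Apr 23, 1857: 31 days (March has 31).
Apr 23, 1857 → May 23, 1857: 30 days (April has 30).
May 23, 1857 → Jun 10, 1857: 18 days.
Total: 352 days.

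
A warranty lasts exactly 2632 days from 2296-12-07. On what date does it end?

February 22, 2304

+365 (one year) → Dec 7, 2297 (2267 left).
+365 (one year) → Dec 7, 2298 (1902 left).
+365 (one year) → Dec 7, 2299 (1537 left).
+365 (one year) → Dec 7, 2300 (1172 left).
+365 (one year) → Dec 7, 2301 (807 left).
+365 (one year) → Dec 7, 2302 (442 left).
+365 (one year) → Dec 7, 2303 (77 left).
Dec has 31 days: +25 → Jan 1, 2304 (52 left).
Jan has 31 days: +31 → Feb 1, 2304 (21 left).
+21 → Feb 22, 2304.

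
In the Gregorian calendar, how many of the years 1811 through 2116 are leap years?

Multiples of 4 in [1811,2116]: 77.
Of those, multiples of 100: 3 (not leap unless ÷400).
Multiples of 400: 1.
Leap years = 77 − 3 + 1 = 75.

75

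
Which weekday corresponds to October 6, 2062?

Friday

Doomsday rule: the anchor day for the 2000s is Tuesday. For year 62: 62÷12 = 5 r 2, and 2÷4 = 0, so 5+2+0 = 7.
Tuesday + 7 ≡ Tuesday — that's 2062's doomsday.
In October the doomsday date is Oct 10.
Oct 6 is 4 days before Oct 10; 4 mod 7 = 4, so Tuesday − 4 = Friday.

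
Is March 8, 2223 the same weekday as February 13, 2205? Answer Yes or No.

From Feb 13, 2205 to Mar 8, 2223 is 6597 days.
6597 mod 7 = 3, so they are different weekdays.
(Feb 13, 2205 is a Wednesday; Mar 8, 2223 is a Saturday.)

No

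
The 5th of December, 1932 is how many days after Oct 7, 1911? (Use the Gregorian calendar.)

Oct 7, 1911 → Oct 7, 1912: 366 days (Feb 29, 1912 is in that span).
Oct 7, 1912 → Oct 7, 1913: 365 days.
Oct 7, 1913 → Oct 7, 1914: 365 days.
Oct 7, 1914 → Oct 7, 1915: 365 days.
Oct 7, 1915 → Oct 7, 1916: 366 days (Feb 29, 1916 is in that span).
Oct 7, 1916 → Oct 7, 1917: 365 days.
Oct 7, 1917 → Oct 7, 1918: 365 days.
Oct 7, 1918 → Oct 7, 1919: 365 days.
Oct 7, 1919 → Oct 7, 1920: 366 days (Feb 29, 1920 is in that span).
Oct 7, 1920 → Oct 7, 1921: 365 days.
Oct 7, 1921 → Oct 7, 1922: 365 days.
Oct 7, 1922 → Oct 7, 1923: 365 days.
Oct 7, 1923 → Oct 7, 1924: 366 days (Feb 29, 1924 is in that span).
Oct 7, 1924 → Oct 7, 1925: 365 days.
Oct 7, 1925 → Oct 7, 1926: 365 days.
Oct 7, 1926 → Oct 7, 1927: 365 days.
Oct 7, 1927 → Oct 7, 1928: 366 days (Feb 29, 1928 is in that span).
Oct 7, 1928 → Oct 7, 1929: 365 days.
Oct 7, 1929 → Oct 7, 1930: 365 days.
Oct 7, 1930 → Oct 7, 1931: 365 days.
Oct 7, 1931 → Oct 7, 1932: 366 days (Feb 29, 1932 is in that span).
Oct 7, 1932 → Nov 7, 1932: 31 days (October has 31).
Nov 7, 1932 → Dec 5, 1932: 28 days.
Total: 7730 days.

7730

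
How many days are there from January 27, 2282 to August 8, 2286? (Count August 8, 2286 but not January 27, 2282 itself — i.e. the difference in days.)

Jan 27, 2282 → Jan 27, 2283: 365 days.
Jan 27, 2283 → Jan 27, 2284: 365 days.
Jan 27, 2284 → Jan 27, 2285: 366 days (Feb 29, 2284 is in that span).
Jan 27, 2285 → Jan 27, 2286: 365 days.
Jan 27, 2286 → Feb 27, 2286: 31 days (January has 31).
Feb 27, 2286 → Mar 27, 2286: 28 days (February has 28).
Mar 27, 2286 → Apr 27, 2286: 31 days (March has 31).
Apr 27, 2286 → May 27, 2286: 30 days (April has 30).
May 27, 2286 → Jun 27, 2286: 31 days (May has 31).
Jun 27, 2286 → Jul 27, 2286: 30 days (June has 30).
Jul 27, 2286 → Aug 8, 2286: 12 days.
Total: 1654 days.

1654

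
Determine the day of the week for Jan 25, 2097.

Friday

January 1, 2097 is a Tuesday.
Jan 1, 2097 → Jan 25, 2097: 24 days.
Total: 24 days.
24 mod 7 = 3, so Tuesday + 3 = Friday.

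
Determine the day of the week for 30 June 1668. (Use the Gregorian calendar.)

Doomsday rule: the anchor day for the 1600s is Tuesday. For year 68: 68÷12 = 5 r 8, and 8÷4 = 2, so 5+8+2 = 15.
Tuesday + 15 ≡ Wednesday — that's 1668's doomsday.
In June the doomsday date is Jun 6.
Jun 30 is 24 days after Jun 6; 24 mod 7 = 3, so Wednesday + 3 = Saturday.

Saturday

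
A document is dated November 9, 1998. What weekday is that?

January 1, 1998 is a Thursday.
Jan 1, 1998 → Feb 1, 1998: 31 days (January has 31).
Feb 1, 1998 → Mar 1, 1998: 28 days (February has 28).
Mar 1, 1998 → Apr 1, 1998: 31 days (March has 31).
Apr 1, 1998 → May 1, 1998: 30 days (April has 30).
May 1, 1998 → Jun 1, 1998: 31 days (May has 31).
Jun 1, 1998 → Jul 1, 1998: 30 days (June has 30).
Jul 1, 1998 → Aug 1, 1998: 31 days (July has 31).
Aug 1, 1998 → Sep 1, 1998: 31 days (August has 31).
Sep 1, 1998 → Oct 1, 1998: 30 days (September has 30).
Oct 1, 1998 → Nov 1, 1998: 31 days (October has 31).
Nov 1, 1998 → Nov 9, 1998: 8 days.
Total: 312 days.
312 mod 7 = 4, so Thursday + 4 = Monday.

Monday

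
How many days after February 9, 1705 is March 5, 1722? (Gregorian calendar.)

Feb 9, 1705 → Feb 9, 1706: 365 days.
Feb 9, 1706 → Feb 9, 1707: 365 days.
Feb 9, 1707 → Feb 9, 1708: 365 days.
Feb 9, 1708 → Feb 9, 1709: 366 days (Feb 29, 1708 is in that span).
Feb 9, 1709 → Feb 9, 1710: 365 days.
Feb 9, 1710 → Feb 9, 1711: 365 days.
Feb 9, 1711 → Feb 9, 1712: 365 days.
Feb 9, 1712 → Feb 9, 1713: 366 days (Feb 29, 1712 is in that span).
Feb 9, 1713 → Feb 9, 1714: 365 days.
Feb 9, 1714 → Feb 9, 1715: 365 days.
Feb 9, 1715 → Feb 9, 1716: 365 days.
Feb 9, 1716 → Feb 9, 1717: 366 days (Feb 29, 1716 is in that span).
Feb 9, 1717 → Feb 9, 1718: 365 days.
Feb 9, 1718 → Feb 9, 1719: 365 days.
Feb 9, 1719 → Feb 9, 1720: 365 days.
Feb 9, 1720 → Feb 9, 1721: 366 days (Feb 29, 1720 is in that span).
Feb 9, 1721 → Mar 9, 1721: 28 days (February has 28).
Mar 9, 1721 → Apr 9, 1721: 31 days (March has 31).
Apr 9, 1721 → May 9, 1721: 30 days (April has 30).
May 9, 1721 → Jun 9, 1721: 31 days (May has 31).
Jun 9, 1721 → Jul 9, 1721: 30 days (June has 30).
Jul 9, 1721 → Aug 9, 1721: 31 days (July has 31).
Aug 9, 1721 → Sep 9, 1721: 31 days (August has 31).
Sep 9, 1721 → Oct 9, 1721: 30 days (September has 30).
Oct 9, 1721 → Nov 9, 1721: 31 days (October has 31).
Nov 9, 1721 → Dec 9, 1721: 30 days (November has 30).
Dec 9, 1721 → Jan 9, 1722: 31 days (December has 31).
Jan 9, 1722 → Feb 9, 1722: 31 days (January has 31).
Feb 9, 1722 → Mar 5, 1722: 24 days.
Total: 6233 days.

6233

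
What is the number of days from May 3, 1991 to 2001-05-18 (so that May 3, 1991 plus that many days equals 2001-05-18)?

3668

May 3, 1991 → May 3, 1992: 366 days (Feb 29, 1992 is in that span).
May 3, 1992 → May 3, 1993: 365 days.
May 3, 1993 → May 3, 1994: 365 days.
May 3, 1994 → May 3, 1995: 365 days.
May 3, 1995 → May 3, 1996: 366 days (Feb 29, 1996 is in that span).
May 3, 1996 → May 3, 1997: 365 days.
May 3, 1997 → May 3, 1998: 365 days.
May 3, 1998 → May 3, 1999: 365 days.
May 3, 1999 → May 3, 2000: 366 days (Feb 29, 2000 is in that span).
May 3, 2000 → Jun 3, 2000: 31 days (May has 31).
Jun 3, 2000 → Jul 3, 2000: 30 days (June has 30).
Jul 3, 2000 → Aug 3, 2000: 31 days (July has 31).
Aug 3, 2000 → Sep 3, 2000: 31 days (August has 31).
Sep 3, 2000 → Oct 3, 2000: 30 days (September has 30).
Oct 3, 2000 → Nov 3, 2000: 31 days (October has 31).
Nov 3, 2000 → Dec 3, 2000: 30 days (November has 30).
Dec 3, 2000 → Jan 3, 2001: 31 days (December has 31).
Jan 3, 2001 → Feb 3, 2001: 31 days (January has 31).
Feb 3, 2001 → Mar 3, 2001: 28 days (February has 28).
Mar 3, 2001 → Apr 3, 2001: 31 days (March has 31).
Apr 3, 2001 → May 3, 2001: 30 days (April has 30).
May 3, 2001 → May 18, 2001: 15 days.
Total: 3668 days.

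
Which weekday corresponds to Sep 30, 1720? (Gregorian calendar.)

Monday

Doomsday rule: the anchor day for the 1700s is Sunday. For year 20: 20÷12 = 1 r 8, and 8÷4 = 2, so 1+8+2 = 11.
Sunday + 11 ≡ Thursday — that's 1720's doomsday.
In September the doomsday date is Sep 5.
Sep 30 is 25 days after Sep 5; 25 mod 7 = 4, so Thursday + 4 = Monday.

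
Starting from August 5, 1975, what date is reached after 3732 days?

+366 (one year; includes Feb 29, 1976) → Aug 5, 1976 (3366 left).
+365 (one year) → Aug 5, 1977 (3001 left).
+365 (one year) → Aug 5, 1978 (2636 left).
+365 (one year) → Aug 5, 1979 (2271 left).
+366 (one year; includes Feb 29, 1980) → Aug 5, 1980 (1905 left).
+365 (one year) → Aug 5, 1981 (1540 left).
+365 (one year) → Aug 5, 1982 (1175 left).
+365 (one year) → Aug 5, 1983 (810 left).
+366 (one year; includes Feb 29, 1984) → Aug 5, 1984 (444 left).
+365 (one year) → Aug 5, 1985 (79 left).
Aug has 31 days: +27 → Sep 1, 1985 (52 left).
Sep has 30 days: +30 → Oct 1, 1985 (22 left).
+22 → Oct 23, 1985.

October 23, 1985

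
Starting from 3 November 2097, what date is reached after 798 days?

January 10, 2100

+365 (one year) → Nov 3, 2098 (433 left).
+365 (one year) → Nov 3, 2099 (68 left).
Nov has 30 days: +28 → Dec 1, 2099 (40 left).
Dec has 31 days: +31 → Jan 1, 2100 (9 left).
+9 → Jan 10, 2100.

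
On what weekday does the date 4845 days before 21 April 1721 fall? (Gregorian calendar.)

Sunday

Apr 21, 1721 is a Monday.
4845 mod 7 = 1, so 4845 days before a Monday is Monday − 1 = Sunday.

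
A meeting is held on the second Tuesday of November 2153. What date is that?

November 13, 2153

November 1, 2153 is a Thursday.
The first Tuesday is therefore November 6 (5 days later).
The second Tuesday is 6 + 1×7 = November 13.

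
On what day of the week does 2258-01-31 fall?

Doomsday rule: the anchor day for the 2200s is Friday. For year 58: 58÷12 = 4 r 10, and 10÷4 = 2, so 4+10+2 = 16.
Friday + 16 ≡ Sunday — that's 2258's doomsday.
In January the doomsday date is Jan 3 (2258 is not a leap year).
Jan 31 is 28 days after Jan 3; 28 mod 7 = 0, so Sunday + 0 = Sunday.

Sunday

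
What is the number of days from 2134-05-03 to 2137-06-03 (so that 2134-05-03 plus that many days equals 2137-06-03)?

1127

May 3, 2134 → May 3, 2135: 365 days.
May 3, 2135 → May 3, 2136: 366 days (Feb 29, 2136 is in that span).
May 3, 2136 → Jun 3, 2136: 31 days (May has 31).
Jun 3, 2136 → Jul 3, 2136: 30 days (June has 30).
Jul 3, 2136 → Aug 3, 2136: 31 days (July has 31).
Aug 3, 2136 → Sep 3, 2136: 31 days (August has 31).
Sep 3, 2136 → Oct 3, 2136: 30 days (September has 30).
Oct 3, 2136 → Nov 3, 2136: 31 days (October has 31).
Nov 3, 2136 → Dec 3, 2136: 30 days (November has 30).
Dec 3, 2136 → Jan 3, 2137: 31 days (December has 31).
Jan 3, 2137 → Feb 3, 2137: 31 days (January has 31).
Feb 3, 2137 → Mar 3, 2137: 28 days (February has 28).
Mar 3, 2137 → Apr 3, 2137: 31 days (March has 31).
Apr 3, 2137 → May 3, 2137: 30 days (April has 30).
May 3, 2137 → Jun 3, 2137: 31 days.
Total: 1127 days.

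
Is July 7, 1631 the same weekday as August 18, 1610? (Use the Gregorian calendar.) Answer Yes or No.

No

From Aug 18, 1610 to Jul 7, 1631 is 7628 days.
7628 mod 7 = 5, so they are different weekdays.
(Aug 18, 1610 is a Wednesday; Jul 7, 1631 is a Monday.)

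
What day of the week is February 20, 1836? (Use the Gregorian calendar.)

Saturday

Doomsday rule: the anchor day for the 1800s is Friday. For year 36: 36÷12 = 3 r 0, and 0÷4 = 0, so 3+0+0 = 3.
Friday + 3 ≡ Monday — that's 1836's doomsday.
In February the doomsday date is Feb 29 (1836 is a leap year (divisible by 4)).
Feb 20 is 9 days before Feb 29; 9 mod 7 = 2, so Monday − 2 = Saturday.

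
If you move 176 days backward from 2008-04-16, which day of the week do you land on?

Tuesday

Apr 16, 2008 is a Wednesday.
176 mod 7 = 1, so 176 days before a Wednesday is Wednesday − 1 = Tuesday.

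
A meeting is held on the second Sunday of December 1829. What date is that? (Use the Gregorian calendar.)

December 1, 1829 is a Tuesday.
The first Sunday is therefore December 6 (5 days later).
The second Sunday is 6 + 1×7 = December 13.

December 13, 1829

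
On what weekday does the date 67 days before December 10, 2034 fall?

First find the weekday of Dec 10, 2034. Doomsday rule: the anchor day for the 2000s is Tuesday. For year 34: 34÷12 = 2 r 10, and 10÷4 = 2, so 2+10+2 = 14.
Tuesday + 14 ≡ Tuesday — that's 2034's doomsday.
In December the doomsday date is Dec 12.
Dec 10 is 2 days before Dec 12; 2 mod 7 = 2, so Tuesday − 2 = Sunday.
67 mod 7 = 4, so 67 days before a Sunday is Sunday − 4 = Wednesday.

Wednesday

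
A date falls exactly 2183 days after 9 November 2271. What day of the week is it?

Wednesday

First find the weekday of Nov 9, 2271. Doomsday rule: the anchor day for the 2200s is Friday. For year 71: 71÷12 = 5 r 11, and 11÷4 = 2, so 5+11+2 = 18.
Friday + 18 ≡ Tuesday — that's 2271's doomsday.
In November the doomsday date is Nov 7.
Nov 9 is 2 days after Nov 7; 2 mod 7 = 2, so Tuesday + 2 = Thursday.
2183 mod 7 = 6, so 2183 days after a Thursday is Thursday + 6 = Wednesday.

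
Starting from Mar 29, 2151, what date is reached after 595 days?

November 13, 2152

+366 (one year; includes Feb 29, 2152) → Mar 29, 2152 (229 left).
Mar has 31 days: +3 → Apr 1, 2152 (226 left).
Apr has 30 days: +30 → May 1, 2152 (196 left).
May has 31 days: +31 → Jun 1, 2152 (165 left).
Jun has 30 days: +30 → Jul 1, 2152 (135 left).
Jul has 31 days: +31 → Aug 1, 2152 (104 left).
Aug has 31 days: +31 → Sep 1, 2152 (73 left).
Sep has 30 days: +30 → Oct 1, 2152 (43 left).
Oct has 31 days: +31 → Nov 1, 2152 (12 left).
+12 → Nov 13, 2152.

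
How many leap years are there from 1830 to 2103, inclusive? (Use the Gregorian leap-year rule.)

66

Multiples of 4 in [1830,2103]: 68.
Of those, multiples of 100: 3 (not leap unless ÷400).
Multiples of 400: 1.
Leap years = 68 − 3 + 1 = 66.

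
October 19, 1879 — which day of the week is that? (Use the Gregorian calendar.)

Doomsday rule: the anchor day for the 1800s is Friday. For year 79: 79÷12 = 6 r 7, and 7÷4 = 1, so 6+7+1 = 14.
Friday + 14 ≡ Friday — that's 1879's doomsday.
In October the doomsday date is Oct 10.
Oct 19 is 9 days after Oct 10; 9 mod 7 = 2, so Friday + 2 = Sunday.

Sunday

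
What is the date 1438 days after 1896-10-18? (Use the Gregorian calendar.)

September 26, 1900

+365 (one year) → Oct 18, 1897 (1073 left).
+365 (one year) → Oct 18, 1898 (708 left).
+365 (one year) → Oct 18, 1899 (343 left).
Oct has 31 days: +14 → Nov 1, 1899 (329 left).
Nov has 30 days: +30 → Dec 1, 1899 (299 left).
Dec has 31 days: +31 → Jan 1, 1900 (268 left).
Jan has 31 days: +31 → Feb 1, 1900 (237 left).
Feb has 28 days: +28 → Mar 1, 1900 (209 left).
Mar has 31 days: +31 → Apr 1, 1900 (178 left).
Apr has 30 days: +30 → May 1, 1900 (148 left).
May has 31 days: +31 → Jun 1, 1900 (117 left).
Jun has 30 days: +30 → Jul 1, 1900 (87 left).
Jul has 31 days: +31 → Aug 1, 1900 (56 left).
Aug has 31 days: +31 → Sep 1, 1900 (25 left).
+25 → Sep 26, 1900.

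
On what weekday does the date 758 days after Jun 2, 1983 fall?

Saturday

Jun 2, 1983 is a Thursday.
758 mod 7 = 2, so 758 days after a Thursday is Thursday + 2 = Saturday.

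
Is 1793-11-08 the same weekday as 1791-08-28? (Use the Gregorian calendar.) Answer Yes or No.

From Aug 28, 1791 to Nov 8, 1793 is 803 days.
803 mod 7 = 5, so they are different weekdays.
(Aug 28, 1791 is a Sunday; Nov 8, 1793 is a Friday.)

No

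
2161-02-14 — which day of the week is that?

Saturday

Doomsday rule: the anchor day for the 2100s is Sunday. For year 61: 61÷12 = 5 r 1, and 1÷4 = 0, so 5+1+0 = 6.
Sunday + 6 ≡ Saturday — that's 2161's doomsday.
In February the doomsday date is Feb 28 (2161 is not a leap year).
Feb 14 is 14 days before Feb 28; 14 mod 7 = 0, so Saturday − 0 = Saturday.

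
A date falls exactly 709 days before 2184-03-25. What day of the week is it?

First find the weekday of Mar 25, 2184. Doomsday rule: the anchor day for the 2100s is Sunday. For year 84: 84÷12 = 7 r 0, and 0÷4 = 0, so 7+0+0 = 7.
Sunday + 7 ≡ Sunday — that's 2184's doomsday.
In March the doomsday date is Mar 14.
Mar 25 is 11 days after Mar 14; 11 mod 7 = 4, so Sunday + 4 = Thursday.
709 mod 7 = 2, so 709 days before a Thursday is Thursday − 2 = Tuesday.

Tuesday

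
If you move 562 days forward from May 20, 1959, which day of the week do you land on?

First find the weekday of May 20, 1959. Doomsday rule: the anchor day for the 1900s is Wednesday. For year 59: 59÷12 = 4 r 11, and 11÷4 = 2, so 4+11+2 = 17.
Wednesday + 17 ≡ Saturday — that's 1959's doomsday.
In May the doomsday date is May 9.
May 20 is 11 days after May 9; 11 mod 7 = 4, so Saturday + 4 = Wednesday.
562 mod 7 = 2, so 562 days after a Wednesday is Wednesday + 2 = Friday.

Friday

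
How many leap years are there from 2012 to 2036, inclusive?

Multiples of 4 in [2012,2036]: 7.
Of those, multiples of 100: 0 (not leap unless ÷400).
Multiples of 400: 0.
Leap years = 7 − 0 + 0 = 7.

7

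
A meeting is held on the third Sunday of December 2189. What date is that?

December 20, 2189

December 1, 2189 is a Tuesday.
The first Sunday is therefore December 6 (5 days later).
The third Sunday is 6 + 2×7 = December 20.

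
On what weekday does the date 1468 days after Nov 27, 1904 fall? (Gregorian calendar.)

Friday

Nov 27, 1904 is a Sunday.
1468 mod 7 = 5, so 1468 days after a Sunday is Sunday + 5 = Friday.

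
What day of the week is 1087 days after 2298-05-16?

Wednesday

May 16, 2298 is a Monday.
1087 mod 7 = 2, so 1087 days after a Monday is Monday + 2 = Wednesday.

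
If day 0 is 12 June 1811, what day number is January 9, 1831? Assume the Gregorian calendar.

Jun 12, 1811 → Jun 12, 1812: 366 days (Feb 29, 1812 is in that span).
Jun 12, 1812 → Jun 12, 1813: 365 days.
Jun 12, 1813 → Jun 12, 1814: 365 days.
Jun 12, 1814 → Jun 12, 1815: 365 days.
Jun 12, 1815 → Jun 12, 1816: 366 days (Feb 29, 1816 is in that span).
Jun 12, 1816 → Jun 12, 1817: 365 days.
Jun 12, 1817 → Jun 12, 1818: 365 days.
Jun 12, 1818 → Jun 12, 1819: 365 days.
Jun 12, 1819 → Jun 12, 1820: 366 days (Feb 29, 1820 is in that span).
Jun 12, 1820 → Jun 12, 1821: 365 days.
Jun 12, 1821 → Jun 12, 1822: 365 days.
Jun 12, 1822 → Jun 12, 1823: 365 days.
Jun 12, 1823 → Jun 12, 1824: 366 days (Feb 29, 1824 is in that span).
Jun 12, 1824 → Jun 12, 1825: 365 days.
Jun 12, 1825 → Jun 12, 1826: 365 days.
Jun 12, 1826 → Jun 12, 1827: 365 days.
Jun 12, 1827 → Jun 12, 1828: 366 days (Feb 29, 1828 is in that span).
Jun 12, 1828 → Jun 12, 1829: 365 days.
Jun 12, 1829 → Jun 12, 1830: 365 days.
Jun 12, 1830 → Jul 12, 1830: 30 days (June has 30).
Jul 12, 1830 → Aug 12, 1830: 31 days (July has 31).
Aug 12, 1830 → Sep 12, 1830: 31 days (August has 31).
Sep 12, 1830 → Oct 12, 1830: 30 days (September has 30).
Oct 12, 1830 → Nov 12, 1830: 31 days (October has 31).
Nov 12, 1830 → Dec 12, 1830: 30 days (November has 30).
Dec 12, 1830 → Jan 9, 1831: 28 days.
Total: 7151 days.

7151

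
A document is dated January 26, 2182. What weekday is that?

Doomsday rule: the anchor day for the 2100s is Sunday. For year 82: 82÷12 = 6 r 10, and 10÷4 = 2, so 6+10+2 = 18.
Sunday + 18 ≡ Thursday — that's 2182's doomsday.
In January the doomsday date is Jan 3 (2182 is not a leap year).
Jan 26 is 23 days after Jan 3; 23 mod 7 = 2, so Thursday + 2 = Saturday.

Saturday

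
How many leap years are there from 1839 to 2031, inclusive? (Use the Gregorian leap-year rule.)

47

Multiples of 4 in [1839,2031]: 48.
Of those, multiples of 100: 2 (not leap unless ÷400).
Multiples of 400: 1.
Leap years = 48 − 2 + 1 = 47.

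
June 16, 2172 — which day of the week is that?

Tuesday

Doomsday rule: the anchor day for the 2100s is Sunday. For year 72: 72÷12 = 6 r 0, and 0÷4 = 0, so 6+0+0 = 6.
Sunday + 6 ≡ Saturday — that's 2172's doomsday.
In June the doomsday date is Jun 6.
Jun 16 is 10 days after Jun 6; 10 mod 7 = 3, so Saturday + 3 = Tuesday.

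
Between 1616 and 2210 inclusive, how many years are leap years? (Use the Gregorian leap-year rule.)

Multiples of 4 in [1616,2210]: 149.
Of those, multiples of 100: 6 (not leap unless ÷400).
Multiples of 400: 1.
Leap years = 149 − 6 + 1 = 144.

144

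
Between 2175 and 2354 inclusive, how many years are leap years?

43

Multiples of 4 in [2175,2354]: 45.
Of those, multiples of 100: 2 (not leap unless ÷400).
Multiples of 400: 0.
Leap years = 45 − 2 + 0 = 43.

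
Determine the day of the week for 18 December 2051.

Monday

January 1, 2051 is a Sunday.
Jan 1, 2051 → Feb 1, 2051: 31 days (January has 31).
Feb 1, 2051 → Mar 1, 2051: 28 days (February has 28).
Mar 1, 2051 → Apr 1, 2051: 31 days (March has 31).
Apr 1, 2051 → May 1, 2051: 30 days (April has 30).
May 1, 2051 → Jun 1, 2051: 31 days (May has 31).
Jun 1, 2051 → Jul 1, 2051: 30 days (June has 30).
Jul 1, 2051 → Aug 1, 2051: 31 days (July has 31).
Aug 1, 2051 → Sep 1, 2051: 31 days (August has 31).
Sep 1, 2051 → Oct 1, 2051: 30 days (September has 30).
Oct 1, 2051 → Nov 1, 2051: 31 days (October has 31).
Nov 1, 2051 → Dec 1, 2051: 30 days (November has 30).
Dec 1, 2051 → Dec 18, 2051: 17 days.
Total: 351 days.
351 mod 7 = 1, so Sunday + 1 = Monday.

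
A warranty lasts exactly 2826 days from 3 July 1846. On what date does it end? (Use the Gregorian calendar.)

+365 (one year) → Jul 3, 1847 (2461 left).
+366 (one year; includes Feb 29, 1848) → Jul 3, 1848 (2095 left).
+365 (one year) → Jul 3, 1849 (1730 left).
+365 (one year) → Jul 3, 1850 (1365 left).
+365 (one year) → Jul 3, 1851 (1000 left).
+366 (one year; includes Feb 29, 1852) → Jul 3, 1852 (634 left).
+365 (one year) → Jul 3, 1853 (269 left).
Jul has 31 days: +29 → Aug 1, 1853 (240 left).
Aug has 31 days: +31 → Sep 1, 1853 (209 left).
Sep has 30 days: +30 → Oct 1, 1853 (179 left).
Oct has 31 days: +31 → Nov 1, 1853 (148 left).
Nov has 30 days: +30 → Dec 1, 1853 (118 left).
Dec has 31 days: +31 → Jan 1, 1854 (87 left).
Jan has 31 days: +31 → Feb 1, 1854 (56 left).
Feb has 28 days: +28 → Mar 1, 1854 (28 left).
+28 → Mar 29, 1854.

March 29, 1854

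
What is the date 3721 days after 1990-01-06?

March 15, 2000

+365 (one year) → Jan 6, 1991 (3356 left).
+365 (one year) → Jan 6, 1992 (2991 left).
+366 (one year; includes Feb 29, 1992) → Jan 6, 1993 (2625 left).
+365 (one year) → Jan 6, 1994 (2260 left).
+365 (one year) → Jan 6, 1995 (1895 left).
+365 (one year) → Jan 6, 1996 (1530 left).
+366 (one year; includes Feb 29, 1996) → Jan 6, 1997 (1164 left).
+365 (one year) → Jan 6, 1998 (799 left).
+365 (one year) → Jan 6, 1999 (434 left).
+365 (one year) → Jan 6, 2000 (69 left).
Jan has 31 days: +26 → Feb 1, 2000 (43 left).
Feb has 29 days: +29 → Mar 1, 2000 (14 left).
+14 → Mar 15, 2000.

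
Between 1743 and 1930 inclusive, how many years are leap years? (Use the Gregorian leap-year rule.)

45

Multiples of 4 in [1743,1930]: 47.
Of those, multiples of 100: 2 (not leap unless ÷400).
Multiples of 400: 0.
Leap years = 47 − 2 + 0 = 45.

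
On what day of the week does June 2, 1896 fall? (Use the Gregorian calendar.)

Tuesday

January 1, 1896 is a Wednesday.
Jan 1, 1896 → Feb 1, 1896: 31 days (January has 31).
Feb 1, 1896 → Mar 1, 1896: 29 days (February has 29).
Mar 1, 1896 → Apr 1, 1896: 31 days (March has 31).
Apr 1, 1896 → May 1, 1896: 30 days (April has 30).
May 1, 1896 → Jun 1, 1896: 31 days (May has 31).
Jun 1, 1896 → Jun 2, 1896: 1 days.
Total: 153 days.
153 mod 7 = 6, so Wednesday + 6 = Tuesday.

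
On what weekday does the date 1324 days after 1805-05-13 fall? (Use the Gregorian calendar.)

Tuesday

First find the weekday of May 13, 1805. Doomsday rule: the anchor day for the 1800s is Friday. For year 05: 5÷12 = 0 r 5, and 5÷4 = 1, so 0+5+1 = 6.
Friday + 6 ≡ Thursday — that's 1805's doomsday.
In May the doomsday date is May 9.
May 13 is 4 days after May 9; 4 mod 7 = 4, so Thursday + 4 = Monday.
1324 mod 7 = 1, so 1324 days after a Monday is Monday + 1 = Tuesday.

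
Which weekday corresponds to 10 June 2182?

Doomsday rule: the anchor day for the 2100s is Sunday. For year 82: 82÷12 = 6 r 10, and 10÷4 = 2, so 6+10+2 = 18.
Sunday + 18 ≡ Thursday — that's 2182's doomsday.
In June the doomsday date is Jun 6.
Jun 10 is 4 days after Jun 6; 4 mod 7 = 4, so Thursday + 4 = Monday.

Monday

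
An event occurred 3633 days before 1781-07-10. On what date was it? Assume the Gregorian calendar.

July 30, 1771

−365 (one year) → Jul 10, 1780 (3268 left).
−366 (one year; includes Feb 29, 1780) → Jul 10, 1779 (2902 left).
−365 (one year) → Jul 10, 1778 (2537 left).
−365 (one year) → Jul 10, 1777 (2172 left).
−365 (one year) → Jul 10, 1776 (1807 left).
−366 (one year; includes Feb 29, 1776) → Jul 10, 1775 (1441 left).
−365 (one year) → Jul 10, 1774 (1076 left).
−365 (one year) → Jul 10, 1773 (711 left).
−365 (one year) → Jul 10, 1772 (346 left).
−10 → Jun 30, 1772 (end of Jun, 30 days; 336 left).
−30 → May 31, 1772 (end of May, 31 days; 306 left).
−31 → Apr 30, 1772 (end of Apr, 30 days; 275 left).
−30 → Mar 31, 1772 (end of Mar, 31 days; 245 left).
−31 → Feb 29, 1772 (end of Feb, 29 days; 214 left).
−29 → Jan 31, 1772 (end of Jan, 31 days; 185 left).
−31 → Dec 31, 1771 (end of Dec, 31 days; 154 left).
−31 → Nov 30, 1771 (end of Nov, 30 days; 123 left).
−30 → Oct 31, 1771 (end of Oct, 31 days; 93 left).
−31 → Sep 30, 1771 (end of Sep, 30 days; 62 left).
−30 → Aug 31, 1771 (end of Aug, 31 days; 32 left).
−31 → Jul 31, 1771 (end of Jul, 31 days; 1 left).
−1 → Jul 30, 1771.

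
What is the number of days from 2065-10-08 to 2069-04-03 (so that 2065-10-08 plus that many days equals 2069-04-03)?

1273

Oct 8, 2065 → Oct 8, 2066: 365 days.
Oct 8, 2066 → Oct 8, 2067: 365 days.
Oct 8, 2067 → Oct 8, 2068: 366 days (Feb 29, 2068 is in that span).
Oct 8, 2068 → Nov 8, 2068: 31 days (October has 31).
Nov 8, 2068 → Dec 8, 2068: 30 days (November has 30).
Dec 8, 2068 → Jan 8, 2069: 31 days (December has 31).
Jan 8, 2069 → Feb 8, 2069: 31 days (January has 31).
Feb 8, 2069 → Mar 8, 2069: 28 days (February has 28).
Mar 8, 2069 → Apr 3, 2069: 26 days.
Total: 1273 days.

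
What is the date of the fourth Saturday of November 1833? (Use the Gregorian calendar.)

November 23, 1833

November 1, 1833 is a Friday.
The first Saturday is therefore November 2 (1 days later).
The fourth Saturday is 2 + 3×7 = November 23.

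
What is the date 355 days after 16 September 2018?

Sep has 30 days: +15 → Oct 1, 2018 (340 left).
Oct has 31 days: +31 → Nov 1, 2018 (309 left).
Nov has 30 days: +30 → Dec 1, 2018 (279 left).
Dec has 31 days: +31 → Jan 1, 2019 (248 left).
Jan has 31 days: +31 → Feb 1, 2019 (217 left).
Feb has 28 days: +28 → Mar 1, 2019 (189 left).
Mar has 31 days: +31 → Apr 1, 2019 (158 left).
Apr has 30 days: +30 → May 1, 2019 (128 left).
May has 31 days: +31 → Jun 1, 2019 (97 left).
Jun has 30 days: +30 → Jul 1, 2019 (67 left).
Jul has 31 days: +31 → Aug 1, 2019 (36 left).
Aug has 31 days: +31 → Sep 1, 2019 (5 left).
+5 → Sep 6, 2019.

September 6, 2019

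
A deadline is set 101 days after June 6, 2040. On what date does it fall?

Jun has 30 days: +25 → Jul 1, 2040 (76 left).
Jul has 31 days: +31 → Aug 1, 2040 (45 left).
Aug has 31 days: +31 → Sep 1, 2040 (14 left).
+14 → Sep 15, 2040.

September 15, 2040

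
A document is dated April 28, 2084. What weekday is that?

Friday

Doomsday rule: the anchor day for the 2000s is Tuesday. For year 84: 84÷12 = 7 r 0, and 0÷4 = 0, so 7+0+0 = 7.
Tuesday + 7 ≡ Tuesday — that's 2084's doomsday.
In April the doomsday date is Apr 4.
Apr 28 is 24 days after Apr 4; 24 mod 7 = 3, so Tuesday + 3 = Friday.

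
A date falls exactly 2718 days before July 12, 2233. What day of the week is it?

Jul 12, 2233 is a Friday.
2718 mod 7 = 2, so 2718 days before a Friday is Friday − 2 = Wednesday.

Wednesday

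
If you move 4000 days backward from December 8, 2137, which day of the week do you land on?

Thursday

First find the weekday of Dec 8, 2137. Doomsday rule: the anchor day for the 2100s is Sunday. For year 37: 37÷12 = 3 r 1, and 1÷4 = 0, so 3+1+0 = 4.
Sunday + 4 ≡ Thursday — that's 2137's doomsday.
In December the doomsday date is Dec 12.
Dec 8 is 4 days before Dec 12; 4 mod 7 = 4, so Thursday − 4 = Sunday.
4000 mod 7 = 3, so 4000 days before a Sunday is Sunday − 3 = Thursday.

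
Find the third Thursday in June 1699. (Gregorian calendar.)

June 1, 1699 is a Monday.
The first Thursday is therefore June 4 (3 days later).
The third Thursday is 4 + 2×7 = June 18.

June 18, 1699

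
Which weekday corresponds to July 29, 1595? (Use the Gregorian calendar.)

Saturday

Doomsday rule: the anchor day for the 1500s is Wednesday. For year 95: 95÷12 = 7 r 11, and 11÷4 = 2, so 7+11+2 = 20.
Wednesday + 20 ≡ Tuesday — that's 1595's doomsday.
In July the doomsday date is Jul 11.
Jul 29 is 18 days after Jul 11; 18 mod 7 = 4, so Tuesday + 4 = Saturday.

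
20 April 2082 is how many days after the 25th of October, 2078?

1273

Oct 25, 2078 → Oct 25, 2079: 365 days.
Oct 25, 2079 → Oct 25, 2080: 366 days (Feb 29, 2080 is in that span).
Oct 25, 2080 → Oct 25, 2081: 365 days.
Oct 25, 2081 → Nov 25, 2081: 31 days (October has 31).
Nov 25, 2081 → Dec 25, 2081: 30 days (November has 30).
Dec 25, 2081 → Jan 25, 2082: 31 days (December has 31).
Jan 25, 2082 → Feb 25, 2082: 31 days (January has 31).
Feb 25, 2082 → Mar 25, 2082: 28 days (February has 28).
Mar 25, 2082 → Apr 20, 2082: 26 days.
Total: 1273 days.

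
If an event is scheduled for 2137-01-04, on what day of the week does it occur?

Doomsday rule: the anchor day for the 2100s is Sunday. For year 37: 37÷12 = 3 r 1, and 1÷4 = 0, so 3+1+0 = 4.
Sunday + 4 ≡ Thursday — that's 2137's doomsday.
In January the doomsday date is Jan 3 (2137 is not a leap year).
Jan 4 is 1 day after Jan 3; 1 mod 7 = 1, so Thursday + 1 = Friday.

Friday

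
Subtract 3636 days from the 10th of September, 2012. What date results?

September 27, 2002

−366 (one year; includes Feb 29, 2012) → Sep 10, 2011 (3270 left).
−365 (one year) → Sep 10, 2010 (2905 left).
−365 (one year) → Sep 10, 2009 (2540 left).
−365 (one year) → Sep 10, 2008 (2175 left).
−366 (one year; includes Feb 29, 2008) → Sep 10, 2007 (1809 left).
−365 (one year) → Sep 10, 2006 (1444 left).
−365 (one year) → Sep 10, 2005 (1079 left).
−365 (one year) → Sep 10, 2004 (714 left).
−366 (one year; includes Feb 29, 2004) → Sep 10, 2003 (348 left).
−10 → Aug 31, 2003 (end of Aug, 31 days; 338 left).
−31 → Jul 31, 2003 (end of Jul, 31 days; 307 left).
−31 → Jun 30, 2003 (end of Jun, 30 days; 276 left).
−30 → May 31, 2003 (end of May, 31 days; 246 left).
−31 → Apr 30, 2003 (end of Apr, 30 days; 215 left).
−30 → Mar 31, 2003 (end of Mar, 31 days; 185 left).
−31 → Feb 28, 2003 (end of Feb, 28 days; 154 left).
−28 → Jan 31, 2003 (end of Jan, 31 days; 126 left).
−31 → Dec 31, 2002 (end of Dec, 31 days; 95 left).
−31 → Nov 30, 2002 (end of Nov, 30 days; 64 left).
−30 → Oct 31, 2002 (end of Oct, 31 days; 34 left).
−31 → Sep 30, 2002 (end of Sep, 30 days; 3 left).
−3 → Sep 27, 2002.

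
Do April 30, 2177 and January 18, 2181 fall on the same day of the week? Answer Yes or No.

From Apr 30, 2177 to Jan 18, 2181 is 1359 days.
1359 mod 7 = 1, so they are different weekdays.
(Apr 30, 2177 is a Wednesday; Jan 18, 2181 is a Thursday.)

No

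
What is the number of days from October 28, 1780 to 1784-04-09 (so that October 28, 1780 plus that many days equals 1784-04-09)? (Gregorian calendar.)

Oct 28, 1780 → Oct 28, 1781: 365 days.
Oct 28, 1781 → Oct 28, 1782: 365 days.
Oct 28, 1782 → Oct 28, 1783: 365 days.
Oct 28, 1783 → Nov 28, 1783: 31 days (October has 31).
Nov 28, 1783 → Dec 28, 1783: 30 days (November has 30).
Dec 28, 1783 → Jan 28, 1784: 31 days (December has 31).
Jan 28, 1784 → Feb 28, 1784: 31 days (January has 31).
Feb 28, 1784 → Mar 28, 1784: 29 days (February has 29).
Mar 28, 1784 → Apr 9, 1784: 12 days.
Total: 1259 days.

1259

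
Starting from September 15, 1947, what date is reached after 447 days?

December 5, 1948

+366 (one year; includes Feb 29, 1948) → Sep 15, 1948 (81 left).
Sep has 30 days: +16 → Oct 1, 1948 (65 left).
Oct has 31 days: +31 → Nov 1, 1948 (34 left).
Nov has 30 days: +30 → Dec 1, 1948 (4 left).
+4 → Dec 5, 1948.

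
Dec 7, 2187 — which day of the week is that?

Doomsday rule: the anchor day for the 2100s is Sunday. For year 87: 87÷12 = 7 r 3, and 3÷4 = 0, so 7+3+0 = 10.
Sunday + 10 ≡ Wednesday — that's 2187's doomsday.
In December the doomsday date is Dec 12.
Dec 7 is 5 days before Dec 12; 5 mod 7 = 5, so Wednesday − 5 = Friday.

Friday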